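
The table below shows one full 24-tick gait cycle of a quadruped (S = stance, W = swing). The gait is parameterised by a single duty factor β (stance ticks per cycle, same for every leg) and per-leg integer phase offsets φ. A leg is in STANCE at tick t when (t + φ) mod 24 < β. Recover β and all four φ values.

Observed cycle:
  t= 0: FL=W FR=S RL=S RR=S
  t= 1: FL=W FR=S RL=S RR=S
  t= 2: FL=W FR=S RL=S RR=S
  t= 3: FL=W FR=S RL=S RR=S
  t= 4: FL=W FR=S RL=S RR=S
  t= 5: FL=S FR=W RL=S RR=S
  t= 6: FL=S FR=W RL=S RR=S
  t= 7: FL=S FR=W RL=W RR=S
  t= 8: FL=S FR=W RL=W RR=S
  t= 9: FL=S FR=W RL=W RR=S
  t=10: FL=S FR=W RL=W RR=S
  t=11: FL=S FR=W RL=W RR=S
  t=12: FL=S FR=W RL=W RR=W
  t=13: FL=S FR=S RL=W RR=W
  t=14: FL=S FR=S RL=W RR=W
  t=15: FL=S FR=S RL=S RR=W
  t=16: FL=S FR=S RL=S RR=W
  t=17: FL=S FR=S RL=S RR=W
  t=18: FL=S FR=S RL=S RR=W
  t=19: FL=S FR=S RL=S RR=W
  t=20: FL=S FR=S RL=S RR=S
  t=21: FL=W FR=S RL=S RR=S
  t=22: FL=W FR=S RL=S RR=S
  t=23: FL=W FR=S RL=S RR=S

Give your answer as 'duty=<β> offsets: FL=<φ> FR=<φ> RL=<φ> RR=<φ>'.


duty=16 offsets: FL=19 FR=11 RL=9 RR=4

duty β = stance ticks per leg = 16
FL: stance ticks = 16; W→S at t=5 → φ=19
FR: stance ticks = 16; W→S at t=13 → φ=11
RL: stance ticks = 16; W→S at t=15 → φ=9
RR: stance ticks = 16; W→S at t=20 → φ=4


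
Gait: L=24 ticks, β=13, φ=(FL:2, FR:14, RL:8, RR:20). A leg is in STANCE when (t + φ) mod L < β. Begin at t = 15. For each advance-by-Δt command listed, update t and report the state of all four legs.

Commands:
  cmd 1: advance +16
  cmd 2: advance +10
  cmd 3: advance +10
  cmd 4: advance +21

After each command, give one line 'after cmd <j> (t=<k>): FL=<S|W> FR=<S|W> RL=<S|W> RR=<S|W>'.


after cmd 1 (t=31): FL=S FR=W RL=W RR=S
after cmd 2 (t=41): FL=W FR=S RL=S RR=W
after cmd 3 (t=51): FL=S FR=W RL=S RR=W
after cmd 4 (t=72): FL=S FR=W RL=S RR=W

start t=15: FL=W FR=S RL=W RR=S
cmd 1: advance +16 → t=31, phase=(9,21,15,3) → FL=S FR=W RL=W RR=S
cmd 2: advance +10 → t=41, phase=(19,7,1,13) → FL=W FR=S RL=S RR=W
cmd 3: advance +10 → t=51, phase=(5,17,11,23) → FL=S FR=W RL=S RR=W
cmd 4: advance +21 → t=72, phase=(2,14,8,20) → FL=S FR=W RL=S RR=W


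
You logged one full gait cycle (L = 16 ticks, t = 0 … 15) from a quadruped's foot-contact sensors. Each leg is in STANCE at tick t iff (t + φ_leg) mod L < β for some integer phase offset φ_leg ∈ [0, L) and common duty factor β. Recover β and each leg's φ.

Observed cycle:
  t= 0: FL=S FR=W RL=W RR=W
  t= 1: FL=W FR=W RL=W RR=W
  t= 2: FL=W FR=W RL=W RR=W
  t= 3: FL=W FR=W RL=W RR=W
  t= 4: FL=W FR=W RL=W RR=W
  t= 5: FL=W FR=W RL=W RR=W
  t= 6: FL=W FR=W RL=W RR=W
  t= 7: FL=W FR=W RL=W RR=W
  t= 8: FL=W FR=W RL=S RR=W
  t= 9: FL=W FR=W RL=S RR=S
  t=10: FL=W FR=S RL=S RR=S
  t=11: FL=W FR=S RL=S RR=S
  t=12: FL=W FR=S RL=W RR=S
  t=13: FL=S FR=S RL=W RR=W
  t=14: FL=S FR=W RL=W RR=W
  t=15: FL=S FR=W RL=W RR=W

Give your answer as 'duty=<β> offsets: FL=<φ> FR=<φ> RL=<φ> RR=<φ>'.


duty=4 offsets: FL=3 FR=6 RL=8 RR=7

duty β = stance ticks per leg = 4
FL: stance ticks = 4; W→S at t=13 → φ=3
FR: stance ticks = 4; W→S at t=10 → φ=6
RL: stance ticks = 4; W→S at t=8 → φ=8
RR: stance ticks = 4; W→S at t=9 → φ=7


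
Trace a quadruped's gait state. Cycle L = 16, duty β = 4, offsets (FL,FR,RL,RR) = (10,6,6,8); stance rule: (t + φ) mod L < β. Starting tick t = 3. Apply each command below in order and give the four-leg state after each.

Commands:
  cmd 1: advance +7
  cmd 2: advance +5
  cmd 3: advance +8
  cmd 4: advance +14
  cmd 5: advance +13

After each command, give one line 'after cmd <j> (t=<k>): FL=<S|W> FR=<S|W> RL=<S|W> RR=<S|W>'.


start t=3: FL=W FR=W RL=W RR=W
cmd 1: advance +7 → t=10, phase=(4,0,0,2) → FL=W FR=S RL=S RR=S
cmd 2: advance +5 → t=15, phase=(9,5,5,7) → FL=W FR=W RL=W RR=W
cmd 3: advance +8 → t=23, phase=(1,13,13,15) → FL=S FR=W RL=W RR=W
cmd 4: advance +14 → t=37, phase=(15,11,11,13) → FL=W FR=W RL=W RR=W
cmd 5: advance +13 → t=50, phase=(12,8,8,10) → FL=W FR=W RL=W RR=W

after cmd 1 (t=10): FL=W FR=S RL=S RR=S
after cmd 2 (t=15): FL=W FR=W RL=W RR=W
after cmd 3 (t=23): FL=S FR=W RL=W RR=W
after cmd 4 (t=37): FL=W FR=W RL=W RR=W
after cmd 5 (t=50): FL=W FR=W RL=W RR=W


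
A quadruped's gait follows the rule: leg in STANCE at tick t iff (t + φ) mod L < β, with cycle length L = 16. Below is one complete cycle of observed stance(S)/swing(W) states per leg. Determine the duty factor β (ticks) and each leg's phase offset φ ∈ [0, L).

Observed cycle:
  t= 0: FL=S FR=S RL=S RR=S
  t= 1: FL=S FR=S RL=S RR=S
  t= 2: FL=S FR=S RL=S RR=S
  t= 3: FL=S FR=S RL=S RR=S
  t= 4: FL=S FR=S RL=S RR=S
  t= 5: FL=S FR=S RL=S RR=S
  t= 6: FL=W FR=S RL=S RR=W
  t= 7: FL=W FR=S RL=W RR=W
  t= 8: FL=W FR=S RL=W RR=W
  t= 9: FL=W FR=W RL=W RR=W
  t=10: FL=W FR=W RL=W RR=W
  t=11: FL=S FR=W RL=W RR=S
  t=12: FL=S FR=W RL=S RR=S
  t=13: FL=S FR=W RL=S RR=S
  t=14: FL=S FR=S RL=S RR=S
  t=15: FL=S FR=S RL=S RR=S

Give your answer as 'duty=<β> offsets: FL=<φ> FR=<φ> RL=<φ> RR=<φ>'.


duty β = stance ticks per leg = 11
FL: stance ticks = 11; W→S at t=11 → φ=5
FR: stance ticks = 11; W→S at t=14 → φ=2
RL: stance ticks = 11; W→S at t=12 → φ=4
RR: stance ticks = 11; W→S at t=11 → φ=5

duty=11 offsets: FL=5 FR=2 RL=4 RR=5


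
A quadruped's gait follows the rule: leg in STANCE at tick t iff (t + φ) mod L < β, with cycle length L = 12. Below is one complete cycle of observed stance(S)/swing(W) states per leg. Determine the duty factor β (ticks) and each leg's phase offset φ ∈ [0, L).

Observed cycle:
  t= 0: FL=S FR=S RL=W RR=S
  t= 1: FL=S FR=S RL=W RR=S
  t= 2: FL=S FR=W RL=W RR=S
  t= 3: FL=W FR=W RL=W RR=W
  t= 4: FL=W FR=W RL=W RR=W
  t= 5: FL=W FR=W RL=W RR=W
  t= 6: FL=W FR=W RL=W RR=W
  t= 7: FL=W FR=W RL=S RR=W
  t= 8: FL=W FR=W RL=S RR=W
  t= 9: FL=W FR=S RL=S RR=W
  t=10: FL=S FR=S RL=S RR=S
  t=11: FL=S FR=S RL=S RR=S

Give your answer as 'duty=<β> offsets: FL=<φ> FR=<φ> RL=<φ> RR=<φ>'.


duty β = stance ticks per leg = 5
FL: stance ticks = 5; W→S at t=10 → φ=2
FR: stance ticks = 5; W→S at t=9 → φ=3
RL: stance ticks = 5; W→S at t=7 → φ=5
RR: stance ticks = 5; W→S at t=10 → φ=2

duty=5 offsets: FL=2 FR=3 RL=5 RR=2


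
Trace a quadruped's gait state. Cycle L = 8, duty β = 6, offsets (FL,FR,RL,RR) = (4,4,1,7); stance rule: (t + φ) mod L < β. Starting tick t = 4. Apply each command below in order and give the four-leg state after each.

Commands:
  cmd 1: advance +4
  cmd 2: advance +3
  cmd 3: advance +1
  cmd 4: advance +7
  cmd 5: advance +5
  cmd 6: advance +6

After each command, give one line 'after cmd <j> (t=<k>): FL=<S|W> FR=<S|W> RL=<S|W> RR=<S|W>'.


start t=4: FL=S FR=S RL=S RR=S
cmd 1: advance +4 → t=8, phase=(4,4,1,7) → FL=S FR=S RL=S RR=W
cmd 2: advance +3 → t=11, phase=(7,7,4,2) → FL=W FR=W RL=S RR=S
cmd 3: advance +1 → t=12, phase=(0,0,5,3) → FL=S FR=S RL=S RR=S
cmd 4: advance +7 → t=19, phase=(7,7,4,2) → FL=W FR=W RL=S RR=S
cmd 5: advance +5 → t=24, phase=(4,4,1,7) → FL=S FR=S RL=S RR=W
cmd 6: advance +6 → t=30, phase=(2,2,7,5) → FL=S FR=S RL=W RR=S

after cmd 1 (t=8): FL=S FR=S RL=S RR=W
after cmd 2 (t=11): FL=W FR=W RL=S RR=S
after cmd 3 (t=12): FL=S FR=S RL=S RR=S
after cmd 4 (t=19): FL=W FR=W RL=S RR=S
after cmd 5 (t=24): FL=S FR=S RL=S RR=W
after cmd 6 (t=30): FL=S FR=S RL=W RR=S


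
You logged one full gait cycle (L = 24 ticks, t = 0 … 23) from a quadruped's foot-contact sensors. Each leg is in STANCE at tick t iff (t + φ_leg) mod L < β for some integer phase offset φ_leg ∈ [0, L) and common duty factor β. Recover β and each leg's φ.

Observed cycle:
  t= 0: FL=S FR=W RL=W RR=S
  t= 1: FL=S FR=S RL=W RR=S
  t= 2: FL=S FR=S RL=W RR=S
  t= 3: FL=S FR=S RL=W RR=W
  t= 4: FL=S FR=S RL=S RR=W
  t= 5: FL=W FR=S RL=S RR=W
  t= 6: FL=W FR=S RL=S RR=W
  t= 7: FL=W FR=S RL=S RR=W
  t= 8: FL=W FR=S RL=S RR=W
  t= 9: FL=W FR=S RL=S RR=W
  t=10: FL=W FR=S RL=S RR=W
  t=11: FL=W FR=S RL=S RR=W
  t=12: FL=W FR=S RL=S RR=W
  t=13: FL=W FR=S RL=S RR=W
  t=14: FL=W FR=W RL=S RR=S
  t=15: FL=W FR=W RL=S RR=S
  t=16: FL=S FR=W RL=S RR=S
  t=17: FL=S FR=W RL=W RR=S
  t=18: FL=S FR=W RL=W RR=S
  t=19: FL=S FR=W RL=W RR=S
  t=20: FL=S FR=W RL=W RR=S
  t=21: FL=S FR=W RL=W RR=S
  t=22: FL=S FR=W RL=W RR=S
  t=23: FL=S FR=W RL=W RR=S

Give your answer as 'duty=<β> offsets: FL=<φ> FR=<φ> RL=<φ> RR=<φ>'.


duty β = stance ticks per leg = 13
FL: stance ticks = 13; W→S at t=16 → φ=8
FR: stance ticks = 13; W→S at t=1 → φ=23
RL: stance ticks = 13; W→S at t=4 → φ=20
RR: stance ticks = 13; W→S at t=14 → φ=10

duty=13 offsets: FL=8 FR=23 RL=20 RR=10


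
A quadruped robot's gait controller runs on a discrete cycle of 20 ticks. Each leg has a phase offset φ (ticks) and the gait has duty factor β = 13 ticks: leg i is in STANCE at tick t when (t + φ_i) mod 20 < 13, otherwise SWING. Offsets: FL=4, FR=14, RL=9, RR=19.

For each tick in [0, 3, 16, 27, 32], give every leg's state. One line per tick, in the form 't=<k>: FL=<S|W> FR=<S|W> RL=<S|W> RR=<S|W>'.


t=0: phase=(4,14,9,19) vs β=13 → FL=S FR=W RL=S RR=W
t=3: phase=(7,17,12,2) vs β=13 → FL=S FR=W RL=S RR=S
t=16: phase=(0,10,5,15) vs β=13 → FL=S FR=S RL=S RR=W
t=27: phase=(11,1,16,6) vs β=13 → FL=S FR=S RL=W RR=S
t=32: phase=(16,6,1,11) vs β=13 → FL=W FR=S RL=S RR=S

t=0: FL=S FR=W RL=S RR=W
t=3: FL=S FR=W RL=S RR=S
t=16: FL=S FR=S RL=S RR=W
t=27: FL=S FR=S RL=W RR=S
t=32: FL=W FR=S RL=S RR=S


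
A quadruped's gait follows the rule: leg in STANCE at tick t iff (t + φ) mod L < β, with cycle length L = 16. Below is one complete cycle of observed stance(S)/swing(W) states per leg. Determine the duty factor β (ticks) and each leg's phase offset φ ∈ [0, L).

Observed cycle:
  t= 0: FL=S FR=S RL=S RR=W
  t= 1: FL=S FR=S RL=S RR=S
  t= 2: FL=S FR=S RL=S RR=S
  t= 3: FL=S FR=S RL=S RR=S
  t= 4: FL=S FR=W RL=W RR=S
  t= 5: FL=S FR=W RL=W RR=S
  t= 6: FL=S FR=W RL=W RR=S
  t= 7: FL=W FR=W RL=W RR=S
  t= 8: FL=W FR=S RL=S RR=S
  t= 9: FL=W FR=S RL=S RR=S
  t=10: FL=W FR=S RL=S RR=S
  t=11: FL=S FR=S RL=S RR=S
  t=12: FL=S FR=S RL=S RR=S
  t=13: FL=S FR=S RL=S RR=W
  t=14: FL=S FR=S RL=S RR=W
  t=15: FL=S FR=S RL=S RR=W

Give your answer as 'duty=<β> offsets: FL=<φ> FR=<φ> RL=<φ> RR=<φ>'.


duty=12 offsets: FL=5 FR=8 RL=8 RR=15

duty β = stance ticks per leg = 12
FL: stance ticks = 12; W→S at t=11 → φ=5
FR: stance ticks = 12; W→S at t=8 → φ=8
RL: stance ticks = 12; W→S at t=8 → φ=8
RR: stance ticks = 12; W→S at t=1 → φ=15


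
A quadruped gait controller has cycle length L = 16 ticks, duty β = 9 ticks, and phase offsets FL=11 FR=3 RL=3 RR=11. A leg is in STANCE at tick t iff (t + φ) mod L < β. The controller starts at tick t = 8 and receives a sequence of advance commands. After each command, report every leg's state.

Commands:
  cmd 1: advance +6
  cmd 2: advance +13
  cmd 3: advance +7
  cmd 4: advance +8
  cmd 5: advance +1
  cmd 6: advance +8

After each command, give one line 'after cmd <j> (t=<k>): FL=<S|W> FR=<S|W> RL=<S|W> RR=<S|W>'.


after cmd 1 (t=14): FL=W FR=S RL=S RR=W
after cmd 2 (t=27): FL=S FR=W RL=W RR=S
after cmd 3 (t=34): FL=W FR=S RL=S RR=W
after cmd 4 (t=42): FL=S FR=W RL=W RR=S
after cmd 5 (t=43): FL=S FR=W RL=W RR=S
after cmd 6 (t=51): FL=W FR=S RL=S RR=W

start t=8: FL=S FR=W RL=W RR=S
cmd 1: advance +6 → t=14, phase=(9,1,1,9) → FL=W FR=S RL=S RR=W
cmd 2: advance +13 → t=27, phase=(6,14,14,6) → FL=S FR=W RL=W RR=S
cmd 3: advance +7 → t=34, phase=(13,5,5,13) → FL=W FR=S RL=S RR=W
cmd 4: advance +8 → t=42, phase=(5,13,13,5) → FL=S FR=W RL=W RR=S
cmd 5: advance +1 → t=43, phase=(6,14,14,6) → FL=S FR=W RL=W RR=S
cmd 6: advance +8 → t=51, phase=(14,6,6,14) → FL=W FR=S RL=S RR=W


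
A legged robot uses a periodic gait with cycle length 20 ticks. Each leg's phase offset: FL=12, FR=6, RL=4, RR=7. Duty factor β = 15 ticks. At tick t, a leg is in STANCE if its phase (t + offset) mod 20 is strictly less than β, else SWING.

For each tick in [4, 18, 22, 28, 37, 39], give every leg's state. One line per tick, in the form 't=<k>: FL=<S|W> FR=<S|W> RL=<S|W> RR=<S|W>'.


t=4: FL=W FR=S RL=S RR=S
t=18: FL=S FR=S RL=S RR=S
t=22: FL=S FR=S RL=S RR=S
t=28: FL=S FR=S RL=S RR=W
t=37: FL=S FR=S RL=S RR=S
t=39: FL=S FR=S RL=S RR=S

t=4: phase=(16,10,8,11) vs β=15 → FL=W FR=S RL=S RR=S
t=18: phase=(10,4,2,5) vs β=15 → FL=S FR=S RL=S RR=S
t=22: phase=(14,8,6,9) vs β=15 → FL=S FR=S RL=S RR=S
t=28: phase=(0,14,12,15) vs β=15 → FL=S FR=S RL=S RR=W
t=37: phase=(9,3,1,4) vs β=15 → FL=S FR=S RL=S RR=S
t=39: phase=(11,5,3,6) vs β=15 → FL=S FR=S RL=S RR=S


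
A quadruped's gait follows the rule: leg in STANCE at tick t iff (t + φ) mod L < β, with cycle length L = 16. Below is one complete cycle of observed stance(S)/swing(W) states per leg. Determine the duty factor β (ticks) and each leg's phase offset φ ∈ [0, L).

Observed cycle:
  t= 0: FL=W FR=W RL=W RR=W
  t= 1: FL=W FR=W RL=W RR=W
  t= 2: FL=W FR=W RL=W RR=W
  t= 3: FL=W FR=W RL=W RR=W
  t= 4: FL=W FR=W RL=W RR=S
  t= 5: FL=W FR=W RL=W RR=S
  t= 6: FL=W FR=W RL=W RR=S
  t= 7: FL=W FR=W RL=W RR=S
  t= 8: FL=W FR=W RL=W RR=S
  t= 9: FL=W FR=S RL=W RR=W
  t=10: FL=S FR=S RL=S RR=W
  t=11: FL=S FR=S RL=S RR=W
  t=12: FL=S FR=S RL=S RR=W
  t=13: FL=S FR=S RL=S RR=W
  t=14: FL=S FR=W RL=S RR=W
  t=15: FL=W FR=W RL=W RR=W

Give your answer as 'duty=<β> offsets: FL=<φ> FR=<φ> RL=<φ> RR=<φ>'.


duty=5 offsets: FL=6 FR=7 RL=6 RR=12

duty β = stance ticks per leg = 5
FL: stance ticks = 5; W→S at t=10 → φ=6
FR: stance ticks = 5; W→S at t=9 → φ=7
RL: stance ticks = 5; W→S at t=10 → φ=6
RR: stance ticks = 5; W→S at t=4 → φ=12


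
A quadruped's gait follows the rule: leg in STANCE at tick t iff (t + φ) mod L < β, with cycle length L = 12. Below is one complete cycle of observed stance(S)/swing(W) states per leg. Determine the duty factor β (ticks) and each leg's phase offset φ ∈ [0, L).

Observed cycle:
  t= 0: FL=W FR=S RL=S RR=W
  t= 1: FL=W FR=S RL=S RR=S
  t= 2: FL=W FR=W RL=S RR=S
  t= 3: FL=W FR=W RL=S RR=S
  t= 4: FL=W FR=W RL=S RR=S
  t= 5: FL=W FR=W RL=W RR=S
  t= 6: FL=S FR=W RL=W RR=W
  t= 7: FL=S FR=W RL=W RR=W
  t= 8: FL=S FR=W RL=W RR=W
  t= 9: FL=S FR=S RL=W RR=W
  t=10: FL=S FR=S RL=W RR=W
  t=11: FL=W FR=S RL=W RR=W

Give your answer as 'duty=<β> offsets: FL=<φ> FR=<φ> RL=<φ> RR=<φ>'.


duty β = stance ticks per leg = 5
FL: stance ticks = 5; W→S at t=6 → φ=6
FR: stance ticks = 5; W→S at t=9 → φ=3
RL: stance ticks = 5; W→S at t=0 → φ=0
RR: stance ticks = 5; W→S at t=1 → φ=11

duty=5 offsets: FL=6 FR=3 RL=0 RR=11


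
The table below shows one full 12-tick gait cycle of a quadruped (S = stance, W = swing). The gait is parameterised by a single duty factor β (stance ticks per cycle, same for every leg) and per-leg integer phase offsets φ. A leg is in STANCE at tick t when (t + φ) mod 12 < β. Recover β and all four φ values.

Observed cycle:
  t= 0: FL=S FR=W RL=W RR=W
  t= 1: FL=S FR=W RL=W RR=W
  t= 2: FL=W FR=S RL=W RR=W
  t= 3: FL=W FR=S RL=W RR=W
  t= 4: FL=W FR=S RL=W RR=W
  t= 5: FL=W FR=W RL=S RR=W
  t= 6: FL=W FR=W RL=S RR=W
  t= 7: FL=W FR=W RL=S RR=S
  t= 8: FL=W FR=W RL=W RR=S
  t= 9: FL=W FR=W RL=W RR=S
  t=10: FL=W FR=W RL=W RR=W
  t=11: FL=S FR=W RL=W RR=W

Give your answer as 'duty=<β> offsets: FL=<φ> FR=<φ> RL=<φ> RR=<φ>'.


duty=3 offsets: FL=1 FR=10 RL=7 RR=5

duty β = stance ticks per leg = 3
FL: stance ticks = 3; W→S at t=11 → φ=1
FR: stance ticks = 3; W→S at t=2 → φ=10
RL: stance ticks = 3; W→S at t=5 → φ=7
RR: stance ticks = 3; W→S at t=7 → φ=5


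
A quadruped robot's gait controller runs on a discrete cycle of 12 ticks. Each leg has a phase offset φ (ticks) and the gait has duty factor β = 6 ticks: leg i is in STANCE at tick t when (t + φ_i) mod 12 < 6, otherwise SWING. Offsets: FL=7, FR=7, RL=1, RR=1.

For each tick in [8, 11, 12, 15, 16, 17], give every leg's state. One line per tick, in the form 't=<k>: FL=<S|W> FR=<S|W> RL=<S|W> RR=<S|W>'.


t=8: phase=(3,3,9,9) vs β=6 → FL=S FR=S RL=W RR=W
t=11: phase=(6,6,0,0) vs β=6 → FL=W FR=W RL=S RR=S
t=12: phase=(7,7,1,1) vs β=6 → FL=W FR=W RL=S RR=S
t=15: phase=(10,10,4,4) vs β=6 → FL=W FR=W RL=S RR=S
t=16: phase=(11,11,5,5) vs β=6 → FL=W FR=W RL=S RR=S
t=17: phase=(0,0,6,6) vs β=6 → FL=S FR=S RL=W RR=W

t=8: FL=S FR=S RL=W RR=W
t=11: FL=W FR=W RL=S RR=S
t=12: FL=W FR=W RL=S RR=S
t=15: FL=W FR=W RL=S RR=S
t=16: FL=W FR=W RL=S RR=S
t=17: FL=S FR=S RL=W RR=W


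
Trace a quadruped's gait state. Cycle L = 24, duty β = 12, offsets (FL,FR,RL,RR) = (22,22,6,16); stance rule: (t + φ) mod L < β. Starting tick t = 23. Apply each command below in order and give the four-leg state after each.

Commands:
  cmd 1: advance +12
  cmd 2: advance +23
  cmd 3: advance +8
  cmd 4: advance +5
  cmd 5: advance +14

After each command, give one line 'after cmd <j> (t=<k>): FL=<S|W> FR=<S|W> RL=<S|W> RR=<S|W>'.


start t=23: FL=W FR=W RL=S RR=W
cmd 1: advance +12 → t=35, phase=(9,9,17,3) → FL=S FR=S RL=W RR=S
cmd 2: advance +23 → t=58, phase=(8,8,16,2) → FL=S FR=S RL=W RR=S
cmd 3: advance +8 → t=66, phase=(16,16,0,10) → FL=W FR=W RL=S RR=S
cmd 4: advance +5 → t=71, phase=(21,21,5,15) → FL=W FR=W RL=S RR=W
cmd 5: advance +14 → t=85, phase=(11,11,19,5) → FL=S FR=S RL=W RR=S

after cmd 1 (t=35): FL=S FR=S RL=W RR=S
after cmd 2 (t=58): FL=S FR=S RL=W RR=S
after cmd 3 (t=66): FL=W FR=W RL=S RR=S
after cmd 4 (t=71): FL=W FR=W RL=S RR=W
after cmd 5 (t=85): FL=S FR=S RL=W RR=S


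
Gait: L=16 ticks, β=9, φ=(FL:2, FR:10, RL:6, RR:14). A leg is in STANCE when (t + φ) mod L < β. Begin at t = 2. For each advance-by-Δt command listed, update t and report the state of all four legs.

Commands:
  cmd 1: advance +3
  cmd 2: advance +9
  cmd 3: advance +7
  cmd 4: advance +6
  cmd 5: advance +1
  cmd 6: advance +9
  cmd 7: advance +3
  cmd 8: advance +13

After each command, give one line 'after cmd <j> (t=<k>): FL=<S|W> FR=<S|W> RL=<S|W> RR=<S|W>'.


after cmd 1 (t=5): FL=S FR=W RL=W RR=S
after cmd 2 (t=14): FL=S FR=S RL=S RR=W
after cmd 3 (t=21): FL=S FR=W RL=W RR=S
after cmd 4 (t=27): FL=W FR=S RL=S RR=W
after cmd 5 (t=28): FL=W FR=S RL=S RR=W
after cmd 6 (t=37): FL=S FR=W RL=W RR=S
after cmd 7 (t=40): FL=W FR=S RL=W RR=S
after cmd 8 (t=53): FL=S FR=W RL=W RR=S

start t=2: FL=S FR=W RL=S RR=S
cmd 1: advance +3 → t=5, phase=(7,15,11,3) → FL=S FR=W RL=W RR=S
cmd 2: advance +9 → t=14, phase=(0,8,4,12) → FL=S FR=S RL=S RR=W
cmd 3: advance +7 → t=21, phase=(7,15,11,3) → FL=S FR=W RL=W RR=S
cmd 4: advance +6 → t=27, phase=(13,5,1,9) → FL=W FR=S RL=S RR=W
cmd 5: advance +1 → t=28, phase=(14,6,2,10) → FL=W FR=S RL=S RR=W
cmd 6: advance +9 → t=37, phase=(7,15,11,3) → FL=S FR=W RL=W RR=S
cmd 7: advance +3 → t=40, phase=(10,2,14,6) → FL=W FR=S RL=W RR=S
cmd 8: advance +13 → t=53, phase=(7,15,11,3) → FL=S FR=W RL=W RR=S


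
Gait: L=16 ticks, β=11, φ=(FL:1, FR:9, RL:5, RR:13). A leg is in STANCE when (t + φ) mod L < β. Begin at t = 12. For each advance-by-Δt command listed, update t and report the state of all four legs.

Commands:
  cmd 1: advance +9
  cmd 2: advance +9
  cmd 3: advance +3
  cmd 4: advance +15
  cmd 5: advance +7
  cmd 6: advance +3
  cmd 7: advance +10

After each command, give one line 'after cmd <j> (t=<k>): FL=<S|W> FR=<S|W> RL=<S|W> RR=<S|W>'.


after cmd 1 (t=21): FL=S FR=W RL=S RR=S
after cmd 2 (t=30): FL=W FR=S RL=S RR=W
after cmd 3 (t=33): FL=S FR=S RL=S RR=W
after cmd 4 (t=48): FL=S FR=S RL=S RR=W
after cmd 5 (t=55): FL=S FR=S RL=W RR=S
after cmd 6 (t=58): FL=W FR=S RL=W RR=S
after cmd 7 (t=68): FL=S FR=W RL=S RR=S

start t=12: FL=W FR=S RL=S RR=S
cmd 1: advance +9 → t=21, phase=(6,14,10,2) → FL=S FR=W RL=S RR=S
cmd 2: advance +9 → t=30, phase=(15,7,3,11) → FL=W FR=S RL=S RR=W
cmd 3: advance +3 → t=33, phase=(2,10,6,14) → FL=S FR=S RL=S RR=W
cmd 4: advance +15 → t=48, phase=(1,9,5,13) → FL=S FR=S RL=S RR=W
cmd 5: advance +7 → t=55, phase=(8,0,12,4) → FL=S FR=S RL=W RR=S
cmd 6: advance +3 → t=58, phase=(11,3,15,7) → FL=W FR=S RL=W RR=S
cmd 7: advance +10 → t=68, phase=(5,13,9,1) → FL=S FR=W RL=S RR=S


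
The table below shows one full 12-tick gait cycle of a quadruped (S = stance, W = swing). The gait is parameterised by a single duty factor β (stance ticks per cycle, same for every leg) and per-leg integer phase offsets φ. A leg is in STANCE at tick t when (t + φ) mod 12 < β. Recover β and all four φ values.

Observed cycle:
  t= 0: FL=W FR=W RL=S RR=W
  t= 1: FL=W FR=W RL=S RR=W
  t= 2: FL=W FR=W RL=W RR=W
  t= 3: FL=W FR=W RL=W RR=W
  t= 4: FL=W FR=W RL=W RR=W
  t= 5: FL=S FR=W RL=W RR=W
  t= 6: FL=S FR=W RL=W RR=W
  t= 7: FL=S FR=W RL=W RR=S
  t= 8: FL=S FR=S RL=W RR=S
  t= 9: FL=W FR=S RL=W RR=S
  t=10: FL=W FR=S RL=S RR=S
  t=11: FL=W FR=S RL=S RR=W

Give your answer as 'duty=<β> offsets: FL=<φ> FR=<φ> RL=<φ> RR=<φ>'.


duty β = stance ticks per leg = 4
FL: stance ticks = 4; W→S at t=5 → φ=7
FR: stance ticks = 4; W→S at t=8 → φ=4
RL: stance ticks = 4; W→S at t=10 → φ=2
RR: stance ticks = 4; W→S at t=7 → φ=5

duty=4 offsets: FL=7 FR=4 RL=2 RR=5


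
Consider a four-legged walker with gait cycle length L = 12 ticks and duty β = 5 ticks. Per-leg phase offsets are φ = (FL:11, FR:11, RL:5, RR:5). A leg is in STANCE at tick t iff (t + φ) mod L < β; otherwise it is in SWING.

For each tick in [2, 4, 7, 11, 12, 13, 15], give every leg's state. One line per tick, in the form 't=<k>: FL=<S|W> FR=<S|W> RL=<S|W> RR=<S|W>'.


t=2: FL=S FR=S RL=W RR=W
t=4: FL=S FR=S RL=W RR=W
t=7: FL=W FR=W RL=S RR=S
t=11: FL=W FR=W RL=S RR=S
t=12: FL=W FR=W RL=W RR=W
t=13: FL=S FR=S RL=W RR=W
t=15: FL=S FR=S RL=W RR=W

t=2: phase=(1,1,7,7) vs β=5 → FL=S FR=S RL=W RR=W
t=4: phase=(3,3,9,9) vs β=5 → FL=S FR=S RL=W RR=W
t=7: phase=(6,6,0,0) vs β=5 → FL=W FR=W RL=S RR=S
t=11: phase=(10,10,4,4) vs β=5 → FL=W FR=W RL=S RR=S
t=12: phase=(11,11,5,5) vs β=5 → FL=W FR=W RL=W RR=W
t=13: phase=(0,0,6,6) vs β=5 → FL=S FR=S RL=W RR=W
t=15: phase=(2,2,8,8) vs β=5 → FL=S FR=S RL=W RR=W


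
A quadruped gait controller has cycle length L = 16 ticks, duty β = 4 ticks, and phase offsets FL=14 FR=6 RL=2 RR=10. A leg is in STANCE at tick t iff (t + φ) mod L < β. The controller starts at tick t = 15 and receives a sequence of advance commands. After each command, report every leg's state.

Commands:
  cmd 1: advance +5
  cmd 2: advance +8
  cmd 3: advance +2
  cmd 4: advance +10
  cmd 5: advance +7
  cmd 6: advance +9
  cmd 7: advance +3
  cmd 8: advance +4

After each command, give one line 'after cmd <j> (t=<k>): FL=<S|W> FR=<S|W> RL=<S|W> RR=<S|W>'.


start t=15: FL=W FR=W RL=S RR=W
cmd 1: advance +5 → t=20, phase=(2,10,6,14) → FL=S FR=W RL=W RR=W
cmd 2: advance +8 → t=28, phase=(10,2,14,6) → FL=W FR=S RL=W RR=W
cmd 3: advance +2 → t=30, phase=(12,4,0,8) → FL=W FR=W RL=S RR=W
cmd 4: advance +10 → t=40, phase=(6,14,10,2) → FL=W FR=W RL=W RR=S
cmd 5: advance +7 → t=47, phase=(13,5,1,9) → FL=W FR=W RL=S RR=W
cmd 6: advance +9 → t=56, phase=(6,14,10,2) → FL=W FR=W RL=W RR=S
cmd 7: advance +3 → t=59, phase=(9,1,13,5) → FL=W FR=S RL=W RR=W
cmd 8: advance +4 → t=63, phase=(13,5,1,9) → FL=W FR=W RL=S RR=W

after cmd 1 (t=20): FL=S FR=W RL=W RR=W
after cmd 2 (t=28): FL=W FR=S RL=W RR=W
after cmd 3 (t=30): FL=W FR=W RL=S RR=W
after cmd 4 (t=40): FL=W FR=W RL=W RR=S
after cmd 5 (t=47): FL=W FR=W RL=S RR=W
after cmd 6 (t=56): FL=W FR=W RL=W RR=S
after cmd 7 (t=59): FL=W FR=S RL=W RR=W
after cmd 8 (t=63): FL=W FR=W RL=S RR=W


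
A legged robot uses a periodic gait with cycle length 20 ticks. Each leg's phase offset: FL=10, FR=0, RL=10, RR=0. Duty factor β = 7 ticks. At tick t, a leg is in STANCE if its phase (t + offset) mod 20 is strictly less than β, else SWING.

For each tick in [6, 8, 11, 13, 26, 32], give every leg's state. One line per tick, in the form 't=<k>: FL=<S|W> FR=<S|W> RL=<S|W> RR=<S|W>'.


t=6: FL=W FR=S RL=W RR=S
t=8: FL=W FR=W RL=W RR=W
t=11: FL=S FR=W RL=S RR=W
t=13: FL=S FR=W RL=S RR=W
t=26: FL=W FR=S RL=W RR=S
t=32: FL=S FR=W RL=S RR=W

t=6: phase=(16,6,16,6) vs β=7 → FL=W FR=S RL=W RR=S
t=8: phase=(18,8,18,8) vs β=7 → FL=W FR=W RL=W RR=W
t=11: phase=(1,11,1,11) vs β=7 → FL=S FR=W RL=S RR=W
t=13: phase=(3,13,3,13) vs β=7 → FL=S FR=W RL=S RR=W
t=26: phase=(16,6,16,6) vs β=7 → FL=W FR=S RL=W RR=S
t=32: phase=(2,12,2,12) vs β=7 → FL=S FR=W RL=S RR=W


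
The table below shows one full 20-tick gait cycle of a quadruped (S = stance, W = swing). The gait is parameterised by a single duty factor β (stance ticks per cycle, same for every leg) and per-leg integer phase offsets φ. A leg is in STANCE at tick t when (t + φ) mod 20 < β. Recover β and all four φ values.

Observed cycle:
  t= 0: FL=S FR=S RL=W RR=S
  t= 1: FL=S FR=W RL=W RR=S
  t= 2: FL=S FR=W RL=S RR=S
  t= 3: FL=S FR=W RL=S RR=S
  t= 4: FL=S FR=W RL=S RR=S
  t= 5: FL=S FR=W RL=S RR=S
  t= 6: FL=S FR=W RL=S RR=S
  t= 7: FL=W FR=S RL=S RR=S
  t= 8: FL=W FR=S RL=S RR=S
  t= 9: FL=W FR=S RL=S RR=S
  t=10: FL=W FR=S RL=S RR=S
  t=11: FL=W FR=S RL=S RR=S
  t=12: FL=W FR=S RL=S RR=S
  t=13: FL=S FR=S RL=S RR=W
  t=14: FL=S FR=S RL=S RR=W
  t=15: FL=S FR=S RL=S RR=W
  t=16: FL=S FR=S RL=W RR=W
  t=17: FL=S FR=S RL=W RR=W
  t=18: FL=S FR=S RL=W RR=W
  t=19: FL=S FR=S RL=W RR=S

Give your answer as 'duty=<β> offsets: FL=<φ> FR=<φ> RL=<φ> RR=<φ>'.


duty β = stance ticks per leg = 14
FL: stance ticks = 14; W→S at t=13 → φ=7
FR: stance ticks = 14; W→S at t=7 → φ=13
RL: stance ticks = 14; W→S at t=2 → φ=18
RR: stance ticks = 14; W→S at t=19 → φ=1

duty=14 offsets: FL=7 FR=13 RL=18 RR=1


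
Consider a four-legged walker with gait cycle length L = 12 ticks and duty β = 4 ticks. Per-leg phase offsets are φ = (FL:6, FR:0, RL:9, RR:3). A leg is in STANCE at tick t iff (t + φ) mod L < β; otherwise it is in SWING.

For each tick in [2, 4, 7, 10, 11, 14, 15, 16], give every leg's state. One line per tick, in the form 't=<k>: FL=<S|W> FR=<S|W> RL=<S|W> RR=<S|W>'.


t=2: phase=(8,2,11,5) vs β=4 → FL=W FR=S RL=W RR=W
t=4: phase=(10,4,1,7) vs β=4 → FL=W FR=W RL=S RR=W
t=7: phase=(1,7,4,10) vs β=4 → FL=S FR=W RL=W RR=W
t=10: phase=(4,10,7,1) vs β=4 → FL=W FR=W RL=W RR=S
t=11: phase=(5,11,8,2) vs β=4 → FL=W FR=W RL=W RR=S
t=14: phase=(8,2,11,5) vs β=4 → FL=W FR=S RL=W RR=W
t=15: phase=(9,3,0,6) vs β=4 → FL=W FR=S RL=S RR=W
t=16: phase=(10,4,1,7) vs β=4 → FL=W FR=W RL=S RR=W

t=2: FL=W FR=S RL=W RR=W
t=4: FL=W FR=W RL=S RR=W
t=7: FL=S FR=W RL=W RR=W
t=10: FL=W FR=W RL=W RR=S
t=11: FL=W FR=W RL=W RR=S
t=14: FL=W FR=S RL=W RR=W
t=15: FL=W FR=S RL=S RR=W
t=16: FL=W FR=W RL=S RR=W


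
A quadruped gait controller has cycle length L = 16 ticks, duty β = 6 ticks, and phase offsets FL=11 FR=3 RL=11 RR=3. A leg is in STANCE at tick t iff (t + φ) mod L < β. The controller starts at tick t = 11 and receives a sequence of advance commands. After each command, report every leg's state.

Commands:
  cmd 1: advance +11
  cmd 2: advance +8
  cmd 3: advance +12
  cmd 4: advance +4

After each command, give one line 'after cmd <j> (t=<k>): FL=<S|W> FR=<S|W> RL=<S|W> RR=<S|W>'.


start t=11: FL=W FR=W RL=W RR=W
cmd 1: advance +11 → t=22, phase=(1,9,1,9) → FL=S FR=W RL=S RR=W
cmd 2: advance +8 → t=30, phase=(9,1,9,1) → FL=W FR=S RL=W RR=S
cmd 3: advance +12 → t=42, phase=(5,13,5,13) → FL=S FR=W RL=S RR=W
cmd 4: advance +4 → t=46, phase=(9,1,9,1) → FL=W FR=S RL=W RR=S

after cmd 1 (t=22): FL=S FR=W RL=S RR=W
after cmd 2 (t=30): FL=W FR=S RL=W RR=S
after cmd 3 (t=42): FL=S FR=W RL=S RR=W
after cmd 4 (t=46): FL=W FR=S RL=W RR=S


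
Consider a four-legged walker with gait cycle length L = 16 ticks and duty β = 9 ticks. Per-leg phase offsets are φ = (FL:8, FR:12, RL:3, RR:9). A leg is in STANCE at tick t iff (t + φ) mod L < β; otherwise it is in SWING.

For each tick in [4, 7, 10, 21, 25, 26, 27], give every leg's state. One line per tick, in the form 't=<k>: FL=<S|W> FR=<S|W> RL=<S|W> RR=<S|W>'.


t=4: FL=W FR=S RL=S RR=W
t=7: FL=W FR=S RL=W RR=S
t=10: FL=S FR=S RL=W RR=S
t=21: FL=W FR=S RL=S RR=W
t=25: FL=S FR=S RL=W RR=S
t=26: FL=S FR=S RL=W RR=S
t=27: FL=S FR=S RL=W RR=S

t=4: phase=(12,0,7,13) vs β=9 → FL=W FR=S RL=S RR=W
t=7: phase=(15,3,10,0) vs β=9 → FL=W FR=S RL=W RR=S
t=10: phase=(2,6,13,3) vs β=9 → FL=S FR=S RL=W RR=S
t=21: phase=(13,1,8,14) vs β=9 → FL=W FR=S RL=S RR=W
t=25: phase=(1,5,12,2) vs β=9 → FL=S FR=S RL=W RR=S
t=26: phase=(2,6,13,3) vs β=9 → FL=S FR=S RL=W RR=S
t=27: phase=(3,7,14,4) vs β=9 → FL=S FR=S RL=W RR=S


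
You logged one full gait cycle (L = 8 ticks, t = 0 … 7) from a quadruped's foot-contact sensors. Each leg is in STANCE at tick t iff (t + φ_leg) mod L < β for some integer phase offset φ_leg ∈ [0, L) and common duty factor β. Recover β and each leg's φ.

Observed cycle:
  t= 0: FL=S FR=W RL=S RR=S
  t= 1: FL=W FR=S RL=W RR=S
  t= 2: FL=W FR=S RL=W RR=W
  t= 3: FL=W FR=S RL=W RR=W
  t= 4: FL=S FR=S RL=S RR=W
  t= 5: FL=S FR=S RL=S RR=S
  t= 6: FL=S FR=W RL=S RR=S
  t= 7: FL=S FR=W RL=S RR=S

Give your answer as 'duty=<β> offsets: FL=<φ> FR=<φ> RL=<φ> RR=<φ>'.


duty β = stance ticks per leg = 5
FL: stance ticks = 5; W→S at t=4 → φ=4
FR: stance ticks = 5; W→S at t=1 → φ=7
RL: stance ticks = 5; W→S at t=4 → φ=4
RR: stance ticks = 5; W→S at t=5 → φ=3

duty=5 offsets: FL=4 FR=7 RL=4 RR=3


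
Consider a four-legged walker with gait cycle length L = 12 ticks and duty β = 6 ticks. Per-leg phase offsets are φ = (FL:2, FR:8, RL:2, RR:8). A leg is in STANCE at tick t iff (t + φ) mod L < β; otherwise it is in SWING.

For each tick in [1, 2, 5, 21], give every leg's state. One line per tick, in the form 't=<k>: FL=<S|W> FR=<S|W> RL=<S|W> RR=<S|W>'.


t=1: phase=(3,9,3,9) vs β=6 → FL=S FR=W RL=S RR=W
t=2: phase=(4,10,4,10) vs β=6 → FL=S FR=W RL=S RR=W
t=5: phase=(7,1,7,1) vs β=6 → FL=W FR=S RL=W RR=S
t=21: phase=(11,5,11,5) vs β=6 → FL=W FR=S RL=W RR=S

t=1: FL=S FR=W RL=S RR=W
t=2: FL=S FR=W RL=S RR=W
t=5: FL=W FR=S RL=W RR=S
t=21: FL=W FR=S RL=W RR=S


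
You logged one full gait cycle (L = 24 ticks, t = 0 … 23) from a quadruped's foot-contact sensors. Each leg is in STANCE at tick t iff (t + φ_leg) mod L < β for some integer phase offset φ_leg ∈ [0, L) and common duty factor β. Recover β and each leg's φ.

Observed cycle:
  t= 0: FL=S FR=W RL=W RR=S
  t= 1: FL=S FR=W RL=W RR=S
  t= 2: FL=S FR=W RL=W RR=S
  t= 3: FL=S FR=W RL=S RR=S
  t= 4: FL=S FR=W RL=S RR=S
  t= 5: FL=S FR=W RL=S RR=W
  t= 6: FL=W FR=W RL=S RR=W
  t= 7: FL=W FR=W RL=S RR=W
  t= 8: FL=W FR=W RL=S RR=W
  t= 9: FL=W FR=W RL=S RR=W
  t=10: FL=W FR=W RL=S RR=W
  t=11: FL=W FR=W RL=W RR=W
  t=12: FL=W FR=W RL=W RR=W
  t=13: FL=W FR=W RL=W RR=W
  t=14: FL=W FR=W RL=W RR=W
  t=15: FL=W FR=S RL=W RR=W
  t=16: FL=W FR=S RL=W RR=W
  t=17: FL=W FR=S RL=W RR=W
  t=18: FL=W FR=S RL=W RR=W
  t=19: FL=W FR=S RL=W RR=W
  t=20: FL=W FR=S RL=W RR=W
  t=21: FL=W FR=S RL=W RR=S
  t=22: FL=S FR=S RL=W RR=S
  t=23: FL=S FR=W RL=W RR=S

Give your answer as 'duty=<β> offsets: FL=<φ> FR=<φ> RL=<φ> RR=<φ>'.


duty=8 offsets: FL=2 FR=9 RL=21 RR=3

duty β = stance ticks per leg = 8
FL: stance ticks = 8; W→S at t=22 → φ=2
FR: stance ticks = 8; W→S at t=15 → φ=9
RL: stance ticks = 8; W→S at t=3 → φ=21
RR: stance ticks = 8; W→S at t=21 → φ=3


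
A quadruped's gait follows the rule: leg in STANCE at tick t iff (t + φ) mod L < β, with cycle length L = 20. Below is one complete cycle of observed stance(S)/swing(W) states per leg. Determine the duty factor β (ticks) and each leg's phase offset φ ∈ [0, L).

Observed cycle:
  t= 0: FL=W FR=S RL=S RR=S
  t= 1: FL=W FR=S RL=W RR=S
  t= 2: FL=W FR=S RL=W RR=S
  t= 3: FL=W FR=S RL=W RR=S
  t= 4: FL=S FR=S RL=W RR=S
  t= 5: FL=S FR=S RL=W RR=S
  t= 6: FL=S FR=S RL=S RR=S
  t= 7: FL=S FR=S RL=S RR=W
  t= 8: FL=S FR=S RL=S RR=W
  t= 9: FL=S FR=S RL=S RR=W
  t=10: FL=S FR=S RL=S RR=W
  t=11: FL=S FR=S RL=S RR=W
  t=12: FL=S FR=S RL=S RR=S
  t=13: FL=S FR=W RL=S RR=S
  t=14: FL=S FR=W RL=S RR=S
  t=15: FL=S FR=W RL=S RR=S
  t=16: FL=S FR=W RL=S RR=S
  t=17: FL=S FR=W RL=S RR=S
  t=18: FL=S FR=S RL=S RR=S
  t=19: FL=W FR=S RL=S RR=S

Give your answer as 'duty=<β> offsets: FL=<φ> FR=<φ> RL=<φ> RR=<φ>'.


duty=15 offsets: FL=16 FR=2 RL=14 RR=8

duty β = stance ticks per leg = 15
FL: stance ticks = 15; W→S at t=4 → φ=16
FR: stance ticks = 15; W→S at t=18 → φ=2
RL: stance ticks = 15; W→S at t=6 → φ=14
RR: stance ticks = 15; W→S at t=12 → φ=8


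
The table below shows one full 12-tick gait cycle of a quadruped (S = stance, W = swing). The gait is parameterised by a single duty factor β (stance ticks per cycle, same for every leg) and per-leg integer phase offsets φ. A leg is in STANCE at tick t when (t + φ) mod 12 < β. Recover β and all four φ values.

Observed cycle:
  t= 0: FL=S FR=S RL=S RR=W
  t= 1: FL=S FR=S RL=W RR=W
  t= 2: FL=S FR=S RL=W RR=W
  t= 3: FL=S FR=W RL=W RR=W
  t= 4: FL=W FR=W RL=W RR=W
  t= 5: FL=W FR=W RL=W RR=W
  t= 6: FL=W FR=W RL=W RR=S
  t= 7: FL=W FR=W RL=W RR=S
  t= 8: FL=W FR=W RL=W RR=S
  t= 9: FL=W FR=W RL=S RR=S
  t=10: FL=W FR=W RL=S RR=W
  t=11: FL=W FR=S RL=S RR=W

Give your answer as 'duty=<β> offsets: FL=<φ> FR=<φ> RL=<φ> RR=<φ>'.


duty=4 offsets: FL=0 FR=1 RL=3 RR=6

duty β = stance ticks per leg = 4
FL: stance ticks = 4; W→S at t=0 → φ=0
FR: stance ticks = 4; W→S at t=11 → φ=1
RL: stance ticks = 4; W→S at t=9 → φ=3
RR: stance ticks = 4; W→S at t=6 → φ=6


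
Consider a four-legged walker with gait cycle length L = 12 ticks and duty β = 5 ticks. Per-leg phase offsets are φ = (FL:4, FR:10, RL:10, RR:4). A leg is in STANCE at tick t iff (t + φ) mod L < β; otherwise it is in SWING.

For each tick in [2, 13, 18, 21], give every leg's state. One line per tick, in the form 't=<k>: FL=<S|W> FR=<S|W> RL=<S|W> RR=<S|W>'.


t=2: phase=(6,0,0,6) vs β=5 → FL=W FR=S RL=S RR=W
t=13: phase=(5,11,11,5) vs β=5 → FL=W FR=W RL=W RR=W
t=18: phase=(10,4,4,10) vs β=5 → FL=W FR=S RL=S RR=W
t=21: phase=(1,7,7,1) vs β=5 → FL=S FR=W RL=W RR=S

t=2: FL=W FR=S RL=S RR=W
t=13: FL=W FR=W RL=W RR=W
t=18: FL=W FR=S RL=S RR=W
t=21: FL=S FR=W RL=W RR=S


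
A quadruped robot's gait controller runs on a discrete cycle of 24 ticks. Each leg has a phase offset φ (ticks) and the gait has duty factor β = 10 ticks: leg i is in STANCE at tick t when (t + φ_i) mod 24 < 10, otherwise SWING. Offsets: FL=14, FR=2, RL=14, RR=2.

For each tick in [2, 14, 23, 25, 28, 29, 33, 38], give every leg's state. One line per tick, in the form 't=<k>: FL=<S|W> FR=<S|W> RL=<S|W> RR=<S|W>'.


t=2: phase=(16,4,16,4) vs β=10 → FL=W FR=S RL=W RR=S
t=14: phase=(4,16,4,16) vs β=10 → FL=S FR=W RL=S RR=W
t=23: phase=(13,1,13,1) vs β=10 → FL=W FR=S RL=W RR=S
t=25: phase=(15,3,15,3) vs β=10 → FL=W FR=S RL=W RR=S
t=28: phase=(18,6,18,6) vs β=10 → FL=W FR=S RL=W RR=S
t=29: phase=(19,7,19,7) vs β=10 → FL=W FR=S RL=W RR=S
t=33: phase=(23,11,23,11) vs β=10 → FL=W FR=W RL=W RR=W
t=38: phase=(4,16,4,16) vs β=10 → FL=S FR=W RL=S RR=W

t=2: FL=W FR=S RL=W RR=S
t=14: FL=S FR=W RL=S RR=W
t=23: FL=W FR=S RL=W RR=S
t=25: FL=W FR=S RL=W RR=S
t=28: FL=W FR=S RL=W RR=S
t=29: FL=W FR=S RL=W RR=S
t=33: FL=W FR=W RL=W RR=W
t=38: FL=S FR=W RL=S RR=W


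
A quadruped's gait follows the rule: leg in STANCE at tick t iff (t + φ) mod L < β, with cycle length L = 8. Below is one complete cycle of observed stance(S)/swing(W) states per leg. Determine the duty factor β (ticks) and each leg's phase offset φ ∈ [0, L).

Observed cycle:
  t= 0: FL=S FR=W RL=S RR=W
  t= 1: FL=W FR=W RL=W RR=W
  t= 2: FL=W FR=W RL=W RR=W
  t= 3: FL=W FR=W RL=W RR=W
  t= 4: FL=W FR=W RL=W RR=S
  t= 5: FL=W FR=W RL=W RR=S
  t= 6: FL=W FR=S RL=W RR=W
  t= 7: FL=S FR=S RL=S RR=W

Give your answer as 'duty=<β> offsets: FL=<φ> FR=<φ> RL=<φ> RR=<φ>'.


duty=2 offsets: FL=1 FR=2 RL=1 RR=4

duty β = stance ticks per leg = 2
FL: stance ticks = 2; W→S at t=7 → φ=1
FR: stance ticks = 2; W→S at t=6 → φ=2
RL: stance ticks = 2; W→S at t=7 → φ=1
RR: stance ticks = 2; W→S at t=4 → φ=4


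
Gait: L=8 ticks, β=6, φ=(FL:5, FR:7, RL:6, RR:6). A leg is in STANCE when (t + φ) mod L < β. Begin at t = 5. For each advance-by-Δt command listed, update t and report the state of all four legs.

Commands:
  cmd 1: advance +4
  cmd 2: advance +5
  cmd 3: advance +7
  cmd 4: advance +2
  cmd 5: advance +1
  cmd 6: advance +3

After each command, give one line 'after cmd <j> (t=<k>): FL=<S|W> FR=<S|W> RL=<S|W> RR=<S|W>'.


after cmd 1 (t=9): FL=W FR=S RL=W RR=W
after cmd 2 (t=14): FL=S FR=S RL=S RR=S
after cmd 3 (t=21): FL=S FR=S RL=S RR=S
after cmd 4 (t=23): FL=S FR=W RL=S RR=S
after cmd 5 (t=24): FL=S FR=W RL=W RR=W
after cmd 6 (t=27): FL=S FR=S RL=S RR=S

start t=5: FL=S FR=S RL=S RR=S
cmd 1: advance +4 → t=9, phase=(6,0,7,7) → FL=W FR=S RL=W RR=W
cmd 2: advance +5 → t=14, phase=(3,5,4,4) → FL=S FR=S RL=S RR=S
cmd 3: advance +7 → t=21, phase=(2,4,3,3) → FL=S FR=S RL=S RR=S
cmd 4: advance +2 → t=23, phase=(4,6,5,5) → FL=S FR=W RL=S RR=S
cmd 5: advance +1 → t=24, phase=(5,7,6,6) → FL=S FR=W RL=W RR=W
cmd 6: advance +3 → t=27, phase=(0,2,1,1) → FL=S FR=S RL=S RR=S


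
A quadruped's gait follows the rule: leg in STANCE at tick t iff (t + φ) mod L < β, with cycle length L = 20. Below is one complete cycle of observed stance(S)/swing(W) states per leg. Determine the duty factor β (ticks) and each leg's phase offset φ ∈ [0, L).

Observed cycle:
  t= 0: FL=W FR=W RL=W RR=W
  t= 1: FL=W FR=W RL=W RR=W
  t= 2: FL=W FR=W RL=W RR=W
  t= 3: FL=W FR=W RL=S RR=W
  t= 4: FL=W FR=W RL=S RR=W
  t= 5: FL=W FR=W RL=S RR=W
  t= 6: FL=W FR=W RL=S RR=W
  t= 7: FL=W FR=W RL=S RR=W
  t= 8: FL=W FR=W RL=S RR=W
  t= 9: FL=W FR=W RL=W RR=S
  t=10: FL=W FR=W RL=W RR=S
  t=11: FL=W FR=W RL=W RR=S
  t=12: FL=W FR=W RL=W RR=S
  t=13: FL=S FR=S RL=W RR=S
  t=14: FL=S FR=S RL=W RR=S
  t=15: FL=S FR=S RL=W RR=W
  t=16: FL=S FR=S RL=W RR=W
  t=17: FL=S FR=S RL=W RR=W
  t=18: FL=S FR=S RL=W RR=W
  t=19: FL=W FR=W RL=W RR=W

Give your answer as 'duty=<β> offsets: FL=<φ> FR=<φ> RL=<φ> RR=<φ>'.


duty β = stance ticks per leg = 6
FL: stance ticks = 6; W→S at t=13 → φ=7
FR: stance ticks = 6; W→S at t=13 → φ=7
RL: stance ticks = 6; W→S at t=3 → φ=17
RR: stance ticks = 6; W→S at t=9 → φ=11

duty=6 offsets: FL=7 FR=7 RL=17 RR=11


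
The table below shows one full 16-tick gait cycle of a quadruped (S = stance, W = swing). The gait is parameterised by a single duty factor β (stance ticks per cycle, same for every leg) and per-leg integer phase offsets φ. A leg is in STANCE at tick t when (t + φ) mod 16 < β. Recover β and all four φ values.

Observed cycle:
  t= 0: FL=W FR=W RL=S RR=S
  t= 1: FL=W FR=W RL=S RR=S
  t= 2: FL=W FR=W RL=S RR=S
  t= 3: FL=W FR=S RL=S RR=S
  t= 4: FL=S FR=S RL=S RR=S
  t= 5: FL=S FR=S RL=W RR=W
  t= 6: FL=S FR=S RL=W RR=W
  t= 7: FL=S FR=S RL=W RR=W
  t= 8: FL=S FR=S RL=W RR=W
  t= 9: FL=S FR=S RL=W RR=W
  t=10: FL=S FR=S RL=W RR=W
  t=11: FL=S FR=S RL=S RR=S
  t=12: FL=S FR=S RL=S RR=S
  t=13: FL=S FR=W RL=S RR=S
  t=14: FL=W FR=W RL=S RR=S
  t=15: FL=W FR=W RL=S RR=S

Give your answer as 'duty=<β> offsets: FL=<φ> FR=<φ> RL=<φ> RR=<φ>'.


duty=10 offsets: FL=12 FR=13 RL=5 RR=5

duty β = stance ticks per leg = 10
FL: stance ticks = 10; W→S at t=4 → φ=12
FR: stance ticks = 10; W→S at t=3 → φ=13
RL: stance ticks = 10; W→S at t=11 → φ=5
RR: stance ticks = 10; W→S at t=11 → φ=5


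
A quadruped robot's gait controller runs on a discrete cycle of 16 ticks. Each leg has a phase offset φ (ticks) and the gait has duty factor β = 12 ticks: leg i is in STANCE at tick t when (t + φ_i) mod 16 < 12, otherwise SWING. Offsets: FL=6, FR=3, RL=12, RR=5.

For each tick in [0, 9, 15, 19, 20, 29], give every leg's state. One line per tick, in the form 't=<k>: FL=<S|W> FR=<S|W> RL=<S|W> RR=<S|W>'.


t=0: FL=S FR=S RL=W RR=S
t=9: FL=W FR=W RL=S RR=W
t=15: FL=S FR=S RL=S RR=S
t=19: FL=S FR=S RL=W RR=S
t=20: FL=S FR=S RL=S RR=S
t=29: FL=S FR=S RL=S RR=S

t=0: phase=(6,3,12,5) vs β=12 → FL=S FR=S RL=W RR=S
t=9: phase=(15,12,5,14) vs β=12 → FL=W FR=W RL=S RR=W
t=15: phase=(5,2,11,4) vs β=12 → FL=S FR=S RL=S RR=S
t=19: phase=(9,6,15,8) vs β=12 → FL=S FR=S RL=W RR=S
t=20: phase=(10,7,0,9) vs β=12 → FL=S FR=S RL=S RR=S
t=29: phase=(3,0,9,2) vs β=12 → FL=S FR=S RL=S RR=S
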